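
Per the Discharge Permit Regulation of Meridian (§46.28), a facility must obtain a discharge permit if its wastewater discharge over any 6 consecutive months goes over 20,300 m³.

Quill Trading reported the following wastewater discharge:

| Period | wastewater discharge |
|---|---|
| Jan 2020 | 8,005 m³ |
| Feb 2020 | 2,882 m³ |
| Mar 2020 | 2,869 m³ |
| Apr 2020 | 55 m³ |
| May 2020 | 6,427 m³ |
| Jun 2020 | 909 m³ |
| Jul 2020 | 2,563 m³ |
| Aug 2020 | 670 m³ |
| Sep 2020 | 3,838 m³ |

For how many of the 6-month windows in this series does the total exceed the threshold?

1

Jan 2020–Jun 2020: 8,005 m³ + 2,882 m³ + 2,869 m³ + 55 m³ + 6,427 m³ + 909 m³ = 21,147 m³ (over)
Feb 2020–Jul 2020: 2,882 m³ + 2,869 m³ + 55 m³ + 6,427 m³ + 909 m³ + 2,563 m³ = 15,705 m³ (under)
Mar 2020–Aug 2020: 2,869 m³ + 55 m³ + 6,427 m³ + 909 m³ + 2,563 m³ + 670 m³ = 13,493 m³ (under)
Apr 2020–Sep 2020: 55 m³ + 6,427 m³ + 909 m³ + 2,563 m³ + 670 m³ + 3,838 m³ = 14,462 m³ (under)
1 window exceeds the threshold.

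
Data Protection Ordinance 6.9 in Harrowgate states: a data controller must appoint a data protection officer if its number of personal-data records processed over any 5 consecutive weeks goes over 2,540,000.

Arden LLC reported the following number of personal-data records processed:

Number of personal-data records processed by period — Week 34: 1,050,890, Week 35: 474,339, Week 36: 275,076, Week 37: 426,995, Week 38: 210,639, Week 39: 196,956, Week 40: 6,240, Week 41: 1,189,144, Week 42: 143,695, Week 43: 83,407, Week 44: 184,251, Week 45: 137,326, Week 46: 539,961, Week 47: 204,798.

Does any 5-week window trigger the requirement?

Week 34–Week 38: 1,050,890 + 474,339 + 275,076 + 426,995 + 210,639 = 2,437,939 (under)
Week 35–Week 39: 474,339 + 275,076 + 426,995 + 210,639 + 196,956 = 1,584,005 (under)
Week 36–Week 40: 275,076 + 426,995 + 210,639 + 196,956 + 6,240 = 1,115,906 (under)
Week 37–Week 41: 426,995 + 210,639 + 196,956 + 6,240 + 1,189,144 = 2,029,974 (under)
Week 38–Week 42: 210,639 + 196,956 + 6,240 + 1,189,144 + 143,695 = 1,746,674 (under)
Week 39–Week 43: 196,956 + 6,240 + 1,189,144 + 143,695 + 83,407 = 1,619,442 (under)
Week 40–Week 44: 6,240 + 1,189,144 + 143,695 + 83,407 + 184,251 = 1,606,737 (under)
Week 41–Week 45: 1,189,144 + 143,695 + 83,407 + 184,251 + 137,326 = 1,737,823 (under)
Week 42–Week 46: 143,695 + 83,407 + 184,251 + 137,326 + 539,961 = 1,088,640 (under)
Week 43–Week 47: 83,407 + 184,251 + 137,326 + 539,961 + 204,798 = 1,149,743 (under)
No window exceeds 2,540,000.

No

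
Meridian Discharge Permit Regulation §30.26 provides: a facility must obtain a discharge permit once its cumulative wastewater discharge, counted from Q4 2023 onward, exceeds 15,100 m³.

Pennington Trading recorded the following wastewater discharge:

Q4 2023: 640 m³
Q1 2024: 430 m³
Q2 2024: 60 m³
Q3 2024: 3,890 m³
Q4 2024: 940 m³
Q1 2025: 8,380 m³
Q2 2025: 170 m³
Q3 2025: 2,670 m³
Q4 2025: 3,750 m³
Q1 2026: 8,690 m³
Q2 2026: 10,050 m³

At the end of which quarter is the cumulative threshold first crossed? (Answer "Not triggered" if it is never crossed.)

Q3 2025

Through Q4 2023: 640 m³
Through Q1 2024: 1,070 m³
Through Q2 2024: 1,130 m³
Through Q3 2024: 5,020 m³
Through Q4 2024: 5,960 m³
Through Q1 2025: 14,340 m³
Through Q2 2025: 14,510 m³
Through Q3 2025: 17,180 m³ ← exceeds threshold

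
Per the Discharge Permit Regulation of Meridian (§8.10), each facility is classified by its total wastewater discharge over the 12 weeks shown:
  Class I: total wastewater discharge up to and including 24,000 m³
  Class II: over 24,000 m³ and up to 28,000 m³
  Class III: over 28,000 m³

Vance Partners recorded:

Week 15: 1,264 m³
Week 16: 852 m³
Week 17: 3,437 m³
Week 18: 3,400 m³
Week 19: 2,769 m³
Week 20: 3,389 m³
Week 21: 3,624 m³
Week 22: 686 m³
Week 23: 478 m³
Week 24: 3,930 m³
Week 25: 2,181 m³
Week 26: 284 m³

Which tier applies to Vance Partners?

Class II

Total wastewater discharge: 1,264 m³ + 852 m³ + 3,437 m³ + 3,400 m³ + 2,769 m³ + 3,389 m³ + 3,624 m³ + 686 m³ + 478 m³ + 3,930 m³ + 2,181 m³ + 284 m³ = 26,294 m³.
24,000 m³ < 26,294 m³ ≤ 28,000 m³, so Class II applies.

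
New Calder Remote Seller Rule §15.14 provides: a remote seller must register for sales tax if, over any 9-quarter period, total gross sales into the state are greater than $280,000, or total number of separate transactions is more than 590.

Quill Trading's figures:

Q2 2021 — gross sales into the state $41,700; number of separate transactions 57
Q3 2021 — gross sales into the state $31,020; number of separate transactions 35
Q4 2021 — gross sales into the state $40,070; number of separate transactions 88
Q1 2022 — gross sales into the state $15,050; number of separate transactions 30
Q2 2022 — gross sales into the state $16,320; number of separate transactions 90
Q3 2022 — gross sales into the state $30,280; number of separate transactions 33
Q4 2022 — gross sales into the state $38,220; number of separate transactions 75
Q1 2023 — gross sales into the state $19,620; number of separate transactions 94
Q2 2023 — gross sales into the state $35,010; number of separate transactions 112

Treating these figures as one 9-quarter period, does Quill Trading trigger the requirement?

Total gross sales into the state: $41,700 + $31,020 + $40,070 + $15,050 + $16,320 + $30,280 + $38,220 + $19,620 + $35,010 = $267,290 (≤ $280,000).
Total number of separate transactions: 57 + 35 + 88 + 30 + 90 + 33 + 75 + 94 + 112 = 614 (> 590).
The test is 'or': at least one threshold is exceeded.

Yes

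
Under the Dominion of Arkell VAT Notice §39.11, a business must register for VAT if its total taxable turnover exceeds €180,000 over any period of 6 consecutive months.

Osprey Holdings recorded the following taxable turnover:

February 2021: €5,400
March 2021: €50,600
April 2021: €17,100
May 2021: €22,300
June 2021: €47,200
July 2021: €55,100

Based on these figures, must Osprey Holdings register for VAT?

Total taxable turnover: €5,400 + €50,600 + €17,100 + €22,300 + €47,200 + €55,100 = €197,700.
€197,700 > €180,000, so the threshold is exceeded.

Yes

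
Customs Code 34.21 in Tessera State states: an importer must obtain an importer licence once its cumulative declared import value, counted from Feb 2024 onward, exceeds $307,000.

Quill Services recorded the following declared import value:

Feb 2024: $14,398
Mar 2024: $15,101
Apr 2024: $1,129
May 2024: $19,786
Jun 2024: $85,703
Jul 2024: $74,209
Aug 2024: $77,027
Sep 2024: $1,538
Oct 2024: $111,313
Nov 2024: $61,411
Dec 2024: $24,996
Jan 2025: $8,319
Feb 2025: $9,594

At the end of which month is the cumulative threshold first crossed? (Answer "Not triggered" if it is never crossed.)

Through Feb 2024: $14,398
Through Mar 2024: $29,499
Through Apr 2024: $30,628
Through May 2024: $50,414
Through Jun 2024: $136,117
Through Jul 2024: $210,326
Through Aug 2024: $287,353
Through Sep 2024: $288,891
Through Oct 2024: $400,204 ← exceeds threshold

Oct 2024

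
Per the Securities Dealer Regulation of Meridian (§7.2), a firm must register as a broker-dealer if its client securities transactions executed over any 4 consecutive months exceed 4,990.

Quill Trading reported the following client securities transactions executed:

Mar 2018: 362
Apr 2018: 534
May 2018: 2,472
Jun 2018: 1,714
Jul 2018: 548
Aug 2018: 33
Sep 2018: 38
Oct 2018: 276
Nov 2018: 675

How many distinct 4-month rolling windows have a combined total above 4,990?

2

Mar 2018–Jun 2018: 362 + 534 + 2,472 + 1,714 = 5,082 (over)
Apr 2018–Jul 2018: 534 + 2,472 + 1,714 + 548 = 5,268 (over)
May 2018–Aug 2018: 2,472 + 1,714 + 548 + 33 = 4,767 (under)
Jun 2018–Sep 2018: 1,714 + 548 + 33 + 38 = 2,333 (under)
Jul 2018–Oct 2018: 548 + 33 + 38 + 276 = 895 (under)
Aug 2018–Nov 2018: 33 + 38 + 276 + 675 = 1,022 (under)
2 windows exceed the threshold.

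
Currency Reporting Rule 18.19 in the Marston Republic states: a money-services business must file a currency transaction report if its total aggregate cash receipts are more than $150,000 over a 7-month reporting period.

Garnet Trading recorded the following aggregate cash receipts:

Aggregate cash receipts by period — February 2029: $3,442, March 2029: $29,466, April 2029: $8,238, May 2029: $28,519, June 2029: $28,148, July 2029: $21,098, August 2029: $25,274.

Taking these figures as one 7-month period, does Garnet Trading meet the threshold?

Total aggregate cash receipts: $3,442 + $29,466 + $8,238 + $28,519 + $28,148 + $21,098 + $25,274 = $144,185.
$144,185 ≤ $150,000, so the threshold is not exceeded.

No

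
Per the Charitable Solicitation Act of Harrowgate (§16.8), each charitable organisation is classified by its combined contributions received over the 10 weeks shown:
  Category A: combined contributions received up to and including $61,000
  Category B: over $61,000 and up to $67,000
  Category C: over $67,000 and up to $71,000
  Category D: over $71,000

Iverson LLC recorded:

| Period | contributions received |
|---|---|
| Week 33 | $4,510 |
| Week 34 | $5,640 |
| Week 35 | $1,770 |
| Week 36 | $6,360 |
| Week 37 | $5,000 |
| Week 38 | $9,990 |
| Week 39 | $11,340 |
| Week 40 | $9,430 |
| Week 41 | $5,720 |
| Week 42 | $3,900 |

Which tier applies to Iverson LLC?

Combined contributions received: $4,510 + $5,640 + $1,770 + $6,360 + $5,000 + $9,990 + $11,340 + $9,430 + $5,720 + $3,900 = $63,660.
$61,000 < $63,660 ≤ $67,000, so Category B applies.

Category B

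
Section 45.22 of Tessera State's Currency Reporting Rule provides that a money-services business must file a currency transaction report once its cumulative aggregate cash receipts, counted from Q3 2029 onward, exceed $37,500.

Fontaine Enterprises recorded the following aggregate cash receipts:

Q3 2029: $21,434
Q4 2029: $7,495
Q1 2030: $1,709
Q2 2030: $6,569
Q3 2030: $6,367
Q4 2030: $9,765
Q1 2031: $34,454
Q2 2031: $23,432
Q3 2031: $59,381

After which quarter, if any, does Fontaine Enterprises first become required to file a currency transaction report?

Through Q3 2029: $21,434
Through Q4 2029: $28,929
Through Q1 2030: $30,638
Through Q2 2030: $37,207
Through Q3 2030: $43,574 ← exceeds threshold

Q3 2030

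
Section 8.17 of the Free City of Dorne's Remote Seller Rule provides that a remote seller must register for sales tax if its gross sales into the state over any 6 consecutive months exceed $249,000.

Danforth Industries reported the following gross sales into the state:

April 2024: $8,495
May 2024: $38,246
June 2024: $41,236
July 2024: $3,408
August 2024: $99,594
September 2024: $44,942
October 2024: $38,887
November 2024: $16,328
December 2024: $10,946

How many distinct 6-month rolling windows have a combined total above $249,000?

April 2024–September 2024: $8,495 + $38,246 + $41,236 + $3,408 + $99,594 + $44,942 = $235,921 (under)
May 2024–October 2024: $38,246 + $41,236 + $3,408 + $99,594 + $44,942 + $38,887 = $266,313 (over)
June 2024–November 2024: $41,236 + $3,408 + $99,594 + $44,942 + $38,887 + $16,328 = $244,395 (under)
July 2024–December 2024: $3,408 + $99,594 + $44,942 + $38,887 + $16,328 + $10,946 = $214,105 (under)
1 window exceeds the threshold.

1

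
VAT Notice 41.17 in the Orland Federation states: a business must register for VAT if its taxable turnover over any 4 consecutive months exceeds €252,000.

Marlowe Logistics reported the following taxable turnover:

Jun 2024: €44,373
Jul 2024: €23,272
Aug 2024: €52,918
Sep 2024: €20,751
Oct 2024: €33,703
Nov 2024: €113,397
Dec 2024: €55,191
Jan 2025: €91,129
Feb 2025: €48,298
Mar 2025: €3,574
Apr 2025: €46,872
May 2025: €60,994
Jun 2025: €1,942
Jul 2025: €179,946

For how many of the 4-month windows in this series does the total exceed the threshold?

Jun 2024–Sep 2024: €44,373 + €23,272 + €52,918 + €20,751 = €141,314 (under)
Jul 2024–Oct 2024: €23,272 + €52,918 + €20,751 + €33,703 = €130,644 (under)
Aug 2024–Nov 2024: €52,918 + €20,751 + €33,703 + €113,397 = €220,769 (under)
Sep 2024–Dec 2024: €20,751 + €33,703 + €113,397 + €55,191 = €223,042 (under)
Oct 2024–Jan 2025: €33,703 + €113,397 + €55,191 + €91,129 = €293,420 (over)
Nov 2024–Feb 2025: €113,397 + €55,191 + €91,129 + €48,298 = €308,015 (over)
Dec 2024–Mar 2025: €55,191 + €91,129 + €48,298 + €3,574 = €198,192 (under)
Jan 2025–Apr 2025: €91,129 + €48,298 + €3,574 + €46,872 = €189,873 (under)
Feb 2025–May 2025: €48,298 + €3,574 + €46,872 + €60,994 = €159,738 (under)
Mar 2025–Jun 2025: €3,574 + €46,872 + €60,994 + €1,942 = €113,382 (under)
Apr 2025–Jul 2025: €46,872 + €60,994 + €1,942 + €179,946 = €289,754 (over)
3 windows exceed the threshold.

3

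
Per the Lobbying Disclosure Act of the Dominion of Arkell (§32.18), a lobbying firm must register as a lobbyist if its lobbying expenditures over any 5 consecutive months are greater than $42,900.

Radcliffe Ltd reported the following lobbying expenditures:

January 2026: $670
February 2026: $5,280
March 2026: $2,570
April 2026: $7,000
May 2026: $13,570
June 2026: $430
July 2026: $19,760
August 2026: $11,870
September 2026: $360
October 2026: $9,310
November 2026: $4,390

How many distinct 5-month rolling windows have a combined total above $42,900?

4

January 2026–May 2026: $670 + $5,280 + $2,570 + $7,000 + $13,570 = $29,090 (under)
February 2026–June 2026: $5,280 + $2,570 + $7,000 + $13,570 + $430 = $28,850 (under)
March 2026–July 2026: $2,570 + $7,000 + $13,570 + $430 + $19,760 = $43,330 (over)
April 2026–August 2026: $7,000 + $13,570 + $430 + $19,760 + $11,870 = $52,630 (over)
May 2026–September 2026: $13,570 + $430 + $19,760 + $11,870 + $360 = $45,990 (over)
June 2026–October 2026: $430 + $19,760 + $11,870 + $360 + $9,310 = $41,730 (under)
July 2026–November 2026: $19,760 + $11,870 + $360 + $9,310 + $4,390 = $45,690 (over)
4 windows exceed the threshold.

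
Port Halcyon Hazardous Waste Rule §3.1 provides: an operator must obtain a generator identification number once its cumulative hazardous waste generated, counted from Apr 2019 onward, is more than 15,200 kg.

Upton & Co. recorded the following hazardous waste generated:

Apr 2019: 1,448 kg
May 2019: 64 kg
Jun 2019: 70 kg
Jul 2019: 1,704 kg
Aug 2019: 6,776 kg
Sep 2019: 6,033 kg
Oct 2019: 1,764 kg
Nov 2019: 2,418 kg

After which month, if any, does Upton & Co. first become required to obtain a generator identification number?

Sep 2019

Through Apr 2019: 1,448 kg
Through May 2019: 1,512 kg
Through Jun 2019: 1,582 kg
Through Jul 2019: 3,286 kg
Through Aug 2019: 10,062 kg
Through Sep 2019: 16,095 kg ← exceeds threshold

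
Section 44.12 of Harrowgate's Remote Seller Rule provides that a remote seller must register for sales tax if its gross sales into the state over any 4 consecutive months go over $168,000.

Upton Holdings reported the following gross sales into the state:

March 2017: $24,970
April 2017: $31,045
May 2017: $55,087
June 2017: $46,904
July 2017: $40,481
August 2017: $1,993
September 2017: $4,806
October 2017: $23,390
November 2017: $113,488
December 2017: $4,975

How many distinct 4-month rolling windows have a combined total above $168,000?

1

March 2017–June 2017: $24,970 + $31,045 + $55,087 + $46,904 = $158,006 (under)
April 2017–July 2017: $31,045 + $55,087 + $46,904 + $40,481 = $173,517 (over)
May 2017–August 2017: $55,087 + $46,904 + $40,481 + $1,993 = $144,465 (under)
June 2017–September 2017: $46,904 + $40,481 + $1,993 + $4,806 = $94,184 (under)
July 2017–October 2017: $40,481 + $1,993 + $4,806 + $23,390 = $70,670 (under)
August 2017–November 2017: $1,993 + $4,806 + $23,390 + $113,488 = $143,677 (under)
September 2017–December 2017: $4,806 + $23,390 + $113,488 + $4,975 = $146,659 (under)
1 window exceeds the threshold.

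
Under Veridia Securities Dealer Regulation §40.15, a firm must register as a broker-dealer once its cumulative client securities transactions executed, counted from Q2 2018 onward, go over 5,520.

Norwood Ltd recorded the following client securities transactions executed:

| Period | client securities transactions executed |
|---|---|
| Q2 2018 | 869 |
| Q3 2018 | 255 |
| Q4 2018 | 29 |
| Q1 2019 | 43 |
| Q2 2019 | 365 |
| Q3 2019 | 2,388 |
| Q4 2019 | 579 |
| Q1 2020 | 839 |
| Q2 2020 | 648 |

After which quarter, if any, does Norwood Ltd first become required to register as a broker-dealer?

Through Q2 2018: 869
Through Q3 2018: 1,124
Through Q4 2018: 1,153
Through Q1 2019: 1,196
Through Q2 2019: 1,561
Through Q3 2019: 3,949
Through Q4 2019: 4,528
Through Q1 2020: 5,367
Through Q2 2020: 6,015 ← exceeds threshold

Q2 2020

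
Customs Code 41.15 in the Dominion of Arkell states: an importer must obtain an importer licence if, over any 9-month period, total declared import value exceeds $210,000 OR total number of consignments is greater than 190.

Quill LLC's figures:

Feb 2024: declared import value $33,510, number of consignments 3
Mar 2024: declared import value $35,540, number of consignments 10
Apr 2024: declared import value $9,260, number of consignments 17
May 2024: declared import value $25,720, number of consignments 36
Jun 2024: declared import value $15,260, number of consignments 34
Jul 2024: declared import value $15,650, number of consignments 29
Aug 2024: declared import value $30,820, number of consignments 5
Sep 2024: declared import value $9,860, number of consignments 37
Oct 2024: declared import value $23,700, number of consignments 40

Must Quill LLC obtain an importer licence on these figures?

Total declared import value: $33,510 + $35,540 + $9,260 + $25,720 + $15,260 + $15,650 + $30,820 + $9,860 + $23,700 = $199,320 (≤ $210,000).
Total number of consignments: 3 + 10 + 17 + 36 + 34 + 29 + 5 + 37 + 40 = 211 (> 190).
The test is 'or': at least one threshold is exceeded.

Yes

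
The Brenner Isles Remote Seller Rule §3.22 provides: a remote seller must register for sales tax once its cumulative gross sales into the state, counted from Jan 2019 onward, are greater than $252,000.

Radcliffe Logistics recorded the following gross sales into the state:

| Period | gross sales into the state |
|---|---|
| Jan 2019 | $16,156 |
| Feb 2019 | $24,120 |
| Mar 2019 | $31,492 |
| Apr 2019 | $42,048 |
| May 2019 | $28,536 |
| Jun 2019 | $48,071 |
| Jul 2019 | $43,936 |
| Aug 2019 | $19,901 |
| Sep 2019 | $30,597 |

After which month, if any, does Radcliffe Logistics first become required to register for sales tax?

Aug 2019

Through Jan 2019: $16,156
Through Feb 2019: $40,276
Through Mar 2019: $71,768
Through Apr 2019: $113,816
Through May 2019: $142,352
Through Jun 2019: $190,423
Through Jul 2019: $234,359
Through Aug 2019: $254,260 ← exceeds threshold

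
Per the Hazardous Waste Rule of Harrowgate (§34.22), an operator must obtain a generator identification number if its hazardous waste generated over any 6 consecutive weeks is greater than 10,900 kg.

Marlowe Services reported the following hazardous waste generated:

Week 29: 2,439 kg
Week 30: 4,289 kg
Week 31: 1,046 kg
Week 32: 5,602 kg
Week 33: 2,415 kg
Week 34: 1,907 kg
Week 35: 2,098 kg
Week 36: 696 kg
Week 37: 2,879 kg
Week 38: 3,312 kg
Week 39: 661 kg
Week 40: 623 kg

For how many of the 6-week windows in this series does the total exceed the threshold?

Week 29–Week 34: 2,439 kg + 4,289 kg + 1,046 kg + 5,602 kg + 2,415 kg + 1,907 kg = 17,698 kg (over)
Week 30–Week 35: 4,289 kg + 1,046 kg + 5,602 kg + 2,415 kg + 1,907 kg + 2,098 kg = 17,357 kg (over)
Week 31–Week 36: 1,046 kg + 5,602 kg + 2,415 kg + 1,907 kg + 2,098 kg + 696 kg = 13,764 kg (over)
Week 32–Week 37: 5,602 kg + 2,415 kg + 1,907 kg + 2,098 kg + 696 kg + 2,879 kg = 15,597 kg (over)
Week 33–Week 38: 2,415 kg + 1,907 kg + 2,098 kg + 696 kg + 2,879 kg + 3,312 kg = 13,307 kg (over)
Week 34–Week 39: 1,907 kg + 2,098 kg + 696 kg + 2,879 kg + 3,312 kg + 661 kg = 11,553 kg (over)
Week 35–Week 40: 2,098 kg + 696 kg + 2,879 kg + 3,312 kg + 661 kg + 623 kg = 10,269 kg (under)
6 windows exceed the threshold.

6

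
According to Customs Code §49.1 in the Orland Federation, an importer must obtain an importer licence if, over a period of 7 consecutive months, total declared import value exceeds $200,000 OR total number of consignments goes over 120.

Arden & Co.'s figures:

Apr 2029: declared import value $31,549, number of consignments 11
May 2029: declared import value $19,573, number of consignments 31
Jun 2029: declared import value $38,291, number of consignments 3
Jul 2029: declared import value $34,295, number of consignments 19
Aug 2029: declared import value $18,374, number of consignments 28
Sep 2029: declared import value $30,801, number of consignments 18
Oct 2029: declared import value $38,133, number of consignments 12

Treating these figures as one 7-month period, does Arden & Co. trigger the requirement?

Yes

Total declared import value: $31,549 + $19,573 + $38,291 + $34,295 + $18,374 + $30,801 + $38,133 = $211,016 (> $200,000).
Total number of consignments: 11 + 31 + 3 + 19 + 28 + 18 + 12 = 122 (> 120).
The test is 'or': at least one threshold is exceeded.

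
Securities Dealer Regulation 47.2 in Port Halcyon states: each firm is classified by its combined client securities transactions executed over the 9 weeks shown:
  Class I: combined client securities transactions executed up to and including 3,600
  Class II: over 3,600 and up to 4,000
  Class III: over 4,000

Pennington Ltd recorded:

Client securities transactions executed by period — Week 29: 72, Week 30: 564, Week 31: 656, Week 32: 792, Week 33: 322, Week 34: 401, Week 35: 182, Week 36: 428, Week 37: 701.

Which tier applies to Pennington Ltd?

Combined client securities transactions executed: 72 + 564 + 656 + 792 + 322 + 401 + 182 + 428 + 701 = 4,118.
4,118 > 4,000, so Class III applies.

Class III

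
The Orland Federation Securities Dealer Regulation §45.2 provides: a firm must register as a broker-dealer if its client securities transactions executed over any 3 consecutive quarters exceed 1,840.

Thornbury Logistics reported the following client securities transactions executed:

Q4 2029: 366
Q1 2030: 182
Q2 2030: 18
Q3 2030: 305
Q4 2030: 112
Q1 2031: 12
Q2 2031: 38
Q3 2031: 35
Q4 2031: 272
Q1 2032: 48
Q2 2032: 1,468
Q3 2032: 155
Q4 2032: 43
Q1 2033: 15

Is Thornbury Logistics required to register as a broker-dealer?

Q4 2029–Q2 2030: 366 + 182 + 18 = 566 (under)
Q1 2030–Q3 2030: 182 + 18 + 305 = 505 (under)
Q2 2030–Q4 2030: 18 + 305 + 112 = 435 (under)
Q3 2030–Q1 2031: 305 + 112 + 12 = 429 (under)
Q4 2030–Q2 2031: 112 + 12 + 38 = 162 (under)
Q1 2031–Q3 2031: 12 + 38 + 35 = 85 (under)
Q2 2031–Q4 2031: 38 + 35 + 272 = 345 (under)
Q3 2031–Q1 2032: 35 + 272 + 48 = 355 (under)
Q4 2031–Q2 2032: 272 + 48 + 1,468 = 1,788 (under)
Q1 2032–Q3 2032: 48 + 1,468 + 155 = 1,671 (under)
Q2 2032–Q4 2032: 1,468 + 155 + 43 = 1,666 (under)
Q3 2032–Q1 2033: 155 + 43 + 15 = 213 (under)
No window exceeds 1,840.

No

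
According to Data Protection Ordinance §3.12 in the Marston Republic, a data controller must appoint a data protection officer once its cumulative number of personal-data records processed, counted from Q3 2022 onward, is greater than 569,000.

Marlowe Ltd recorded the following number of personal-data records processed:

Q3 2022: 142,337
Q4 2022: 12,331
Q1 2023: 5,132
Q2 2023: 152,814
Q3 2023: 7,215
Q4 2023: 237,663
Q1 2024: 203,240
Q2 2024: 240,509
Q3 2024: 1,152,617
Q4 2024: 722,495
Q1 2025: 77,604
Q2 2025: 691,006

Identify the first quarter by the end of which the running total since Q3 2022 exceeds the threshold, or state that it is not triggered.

Q1 2024

Through Q3 2022: 142,337
Through Q4 2022: 154,668
Through Q1 2023: 159,800
Through Q2 2023: 312,614
Through Q3 2023: 319,829
Through Q4 2023: 557,492
Through Q1 2024: 760,732 ← exceeds threshold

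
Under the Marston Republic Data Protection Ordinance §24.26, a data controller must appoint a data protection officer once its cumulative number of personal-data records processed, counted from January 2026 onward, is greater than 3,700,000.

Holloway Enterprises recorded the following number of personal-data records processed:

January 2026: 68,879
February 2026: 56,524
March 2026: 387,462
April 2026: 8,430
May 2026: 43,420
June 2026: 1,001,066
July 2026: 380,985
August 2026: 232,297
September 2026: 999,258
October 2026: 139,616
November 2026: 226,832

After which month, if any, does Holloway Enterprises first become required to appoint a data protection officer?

Through January 2026: 68,879
Through February 2026: 125,403
Through March 2026: 512,865
Through April 2026: 521,295
Through May 2026: 564,715
Through June 2026: 1,565,781
Through July 2026: 1,946,766
Through August 2026: 2,179,063
Through September 2026: 3,178,321
Through October 2026: 3,317,937
Through November 2026: 3,544,769
Final cumulative total 3,544,769 ≤ 3,700,000; the threshold is never exceeded.

Not triggered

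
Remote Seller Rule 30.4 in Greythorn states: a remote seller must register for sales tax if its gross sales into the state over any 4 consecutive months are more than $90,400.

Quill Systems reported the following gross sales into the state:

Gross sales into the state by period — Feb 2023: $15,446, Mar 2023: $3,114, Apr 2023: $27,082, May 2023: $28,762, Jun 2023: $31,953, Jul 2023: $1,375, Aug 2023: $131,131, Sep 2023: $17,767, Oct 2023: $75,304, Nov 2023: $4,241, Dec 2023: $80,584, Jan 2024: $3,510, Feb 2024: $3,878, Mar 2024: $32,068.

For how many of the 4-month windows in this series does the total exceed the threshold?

9

Feb 2023–May 2023: $15,446 + $3,114 + $27,082 + $28,762 = $74,404 (under)
Mar 2023–Jun 2023: $3,114 + $27,082 + $28,762 + $31,953 = $90,911 (over)
Apr 2023–Jul 2023: $27,082 + $28,762 + $31,953 + $1,375 = $89,172 (under)
May 2023–Aug 2023: $28,762 + $31,953 + $1,375 + $131,131 = $193,221 (over)
Jun 2023–Sep 2023: $31,953 + $1,375 + $131,131 + $17,767 = $182,226 (over)
Jul 2023–Oct 2023: $1,375 + $131,131 + $17,767 + $75,304 = $225,577 (over)
Aug 2023–Nov 2023: $131,131 + $17,767 + $75,304 + $4,241 = $228,443 (over)
Sep 2023–Dec 2023: $17,767 + $75,304 + $4,241 + $80,584 = $177,896 (over)
Oct 2023–Jan 2024: $75,304 + $4,241 + $80,584 + $3,510 = $163,639 (over)
Nov 2023–Feb 2024: $4,241 + $80,584 + $3,510 + $3,878 = $92,213 (over)
Dec 2023–Mar 2024: $80,584 + $3,510 + $3,878 + $32,068 = $120,040 (over)
9 windows exceed the threshold.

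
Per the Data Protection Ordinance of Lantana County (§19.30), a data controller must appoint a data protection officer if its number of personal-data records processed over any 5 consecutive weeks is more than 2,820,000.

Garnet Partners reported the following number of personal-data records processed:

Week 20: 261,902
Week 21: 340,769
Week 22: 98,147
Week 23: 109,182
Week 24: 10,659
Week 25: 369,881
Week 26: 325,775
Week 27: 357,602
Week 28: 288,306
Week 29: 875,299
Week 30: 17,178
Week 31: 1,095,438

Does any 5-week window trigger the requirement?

No

Week 20–Week 24: 261,902 + 340,769 + 98,147 + 109,182 + 10,659 = 820,659 (under)
Week 21–Week 25: 340,769 + 98,147 + 109,182 + 10,659 + 369,881 = 928,638 (under)
Week 22–Week 26: 98,147 + 109,182 + 10,659 + 369,881 + 325,775 = 913,644 (under)
Week 23–Week 27: 109,182 + 10,659 + 369,881 + 325,775 + 357,602 = 1,173,099 (under)
Week 24–Week 28: 10,659 + 369,881 + 325,775 + 357,602 + 288,306 = 1,352,223 (under)
Week 25–Week 29: 369,881 + 325,775 + 357,602 + 288,306 + 875,299 = 2,216,863 (under)
Week 26–Week 30: 325,775 + 357,602 + 288,306 + 875,299 + 17,178 = 1,864,160 (under)
Week 27–Week 31: 357,602 + 288,306 + 875,299 + 17,178 + 1,095,438 = 2,633,823 (under)
No window exceeds 2,820,000.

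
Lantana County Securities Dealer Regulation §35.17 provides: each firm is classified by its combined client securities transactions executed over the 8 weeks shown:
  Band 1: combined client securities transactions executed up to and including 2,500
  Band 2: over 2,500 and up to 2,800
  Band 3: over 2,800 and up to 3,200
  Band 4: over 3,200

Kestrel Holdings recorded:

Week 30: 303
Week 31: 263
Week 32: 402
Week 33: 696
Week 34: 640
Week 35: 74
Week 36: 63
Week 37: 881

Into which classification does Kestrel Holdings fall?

Band 4

Combined client securities transactions executed: 303 + 263 + 402 + 696 + 640 + 74 + 63 + 881 = 3,322.
3,322 > 3,200, so Band 4 applies.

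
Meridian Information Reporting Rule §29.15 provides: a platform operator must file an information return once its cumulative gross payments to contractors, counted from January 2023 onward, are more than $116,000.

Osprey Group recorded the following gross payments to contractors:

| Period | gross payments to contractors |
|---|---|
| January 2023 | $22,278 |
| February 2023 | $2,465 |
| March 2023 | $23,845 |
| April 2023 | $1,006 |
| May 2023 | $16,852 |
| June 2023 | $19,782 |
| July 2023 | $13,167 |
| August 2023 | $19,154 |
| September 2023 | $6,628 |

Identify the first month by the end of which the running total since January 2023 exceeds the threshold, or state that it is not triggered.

August 2023

Through January 2023: $22,278
Through February 2023: $24,743
Through March 2023: $48,588
Through April 2023: $49,594
Through May 2023: $66,446
Through June 2023: $86,228
Through July 2023: $99,395
Through August 2023: $118,549 ← exceeds threshold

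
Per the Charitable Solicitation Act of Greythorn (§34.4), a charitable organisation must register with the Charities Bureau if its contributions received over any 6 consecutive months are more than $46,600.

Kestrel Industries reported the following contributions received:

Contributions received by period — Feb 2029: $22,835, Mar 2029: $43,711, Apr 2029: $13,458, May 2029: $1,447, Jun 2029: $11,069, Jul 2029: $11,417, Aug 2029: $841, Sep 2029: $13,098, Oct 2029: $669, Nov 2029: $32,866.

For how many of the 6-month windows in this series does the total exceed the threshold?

Feb 2029–Jul 2029: $22,835 + $43,711 + $13,458 + $1,447 + $11,069 + $11,417 = $103,937 (over)
Mar 2029–Aug 2029: $43,711 + $13,458 + $1,447 + $11,069 + $11,417 + $841 = $81,943 (over)
Apr 2029–Sep 2029: $13,458 + $1,447 + $11,069 + $11,417 + $841 + $13,098 = $51,330 (over)
May 2029–Oct 2029: $1,447 + $11,069 + $11,417 + $841 + $13,098 + $669 = $38,541 (under)
Jun 2029–Nov 2029: $11,069 + $11,417 + $841 + $13,098 + $669 + $32,866 = $69,960 (over)
4 windows exceed the threshold.

4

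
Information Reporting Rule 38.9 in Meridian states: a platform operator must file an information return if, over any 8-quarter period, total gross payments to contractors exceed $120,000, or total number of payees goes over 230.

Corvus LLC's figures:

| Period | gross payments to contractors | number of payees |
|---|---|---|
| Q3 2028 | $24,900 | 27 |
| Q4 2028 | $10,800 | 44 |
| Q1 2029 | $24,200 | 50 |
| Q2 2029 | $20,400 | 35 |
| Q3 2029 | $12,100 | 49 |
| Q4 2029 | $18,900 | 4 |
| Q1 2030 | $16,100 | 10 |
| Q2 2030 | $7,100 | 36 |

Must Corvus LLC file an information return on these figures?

Yes

Total gross payments to contractors: $24,900 + $10,800 + $24,200 + $20,400 + $12,100 + $18,900 + $16,100 + $7,100 = $134,500 (> $120,000).
Total number of payees: 27 + 44 + 50 + 35 + 49 + 4 + 10 + 36 = 255 (> 230).
The test is 'or': at least one threshold is exceeded.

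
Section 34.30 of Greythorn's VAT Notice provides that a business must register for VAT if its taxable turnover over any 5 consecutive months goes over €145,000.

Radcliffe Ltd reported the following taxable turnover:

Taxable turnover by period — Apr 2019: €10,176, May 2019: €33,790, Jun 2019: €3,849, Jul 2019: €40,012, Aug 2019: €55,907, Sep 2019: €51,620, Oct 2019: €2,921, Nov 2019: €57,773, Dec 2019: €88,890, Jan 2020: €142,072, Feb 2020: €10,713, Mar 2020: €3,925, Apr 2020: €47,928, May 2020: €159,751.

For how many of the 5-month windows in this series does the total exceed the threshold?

Apr 2019–Aug 2019: €10,176 + €33,790 + €3,849 + €40,012 + €55,907 = €143,734 (under)
May 2019–Sep 2019: €33,790 + €3,849 + €40,012 + €55,907 + €51,620 = €185,178 (over)
Jun 2019–Oct 2019: €3,849 + €40,012 + €55,907 + €51,620 + €2,921 = €154,309 (over)
Jul 2019–Nov 2019: €40,012 + €55,907 + €51,620 + €2,921 + €57,773 = €208,233 (over)
Aug 2019–Dec 2019: €55,907 + €51,620 + €2,921 + €57,773 + €88,890 = €257,111 (over)
Sep 2019–Jan 2020: €51,620 + €2,921 + €57,773 + €88,890 + €142,072 = €343,276 (over)
Oct 2019–Feb 2020: €2,921 + €57,773 + €88,890 + €142,072 + €10,713 = €302,369 (over)
Nov 2019–Mar 2020: €57,773 + €88,890 + €142,072 + €10,713 + €3,925 = €303,373 (over)
Dec 2019–Apr 2020: €88,890 + €142,072 + €10,713 + €3,925 + €47,928 = €293,528 (over)
Jan 2020–May 2020: €142,072 + €10,713 + €3,925 + €47,928 + €159,751 = €364,389 (over)
9 windows exceed the threshold.

9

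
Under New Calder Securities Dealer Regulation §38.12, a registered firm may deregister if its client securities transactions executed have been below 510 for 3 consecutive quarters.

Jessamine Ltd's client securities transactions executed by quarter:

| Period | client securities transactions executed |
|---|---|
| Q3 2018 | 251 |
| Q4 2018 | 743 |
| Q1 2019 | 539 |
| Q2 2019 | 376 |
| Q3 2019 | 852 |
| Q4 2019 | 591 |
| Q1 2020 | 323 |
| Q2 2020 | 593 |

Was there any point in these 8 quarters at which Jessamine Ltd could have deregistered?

Quarters below 510: Q3 2018, Q2 2019, Q1 2020.
Longest run of consecutive quarters below the threshold: 1.
1 < 3, so Jessamine Ltd never became eligible.

No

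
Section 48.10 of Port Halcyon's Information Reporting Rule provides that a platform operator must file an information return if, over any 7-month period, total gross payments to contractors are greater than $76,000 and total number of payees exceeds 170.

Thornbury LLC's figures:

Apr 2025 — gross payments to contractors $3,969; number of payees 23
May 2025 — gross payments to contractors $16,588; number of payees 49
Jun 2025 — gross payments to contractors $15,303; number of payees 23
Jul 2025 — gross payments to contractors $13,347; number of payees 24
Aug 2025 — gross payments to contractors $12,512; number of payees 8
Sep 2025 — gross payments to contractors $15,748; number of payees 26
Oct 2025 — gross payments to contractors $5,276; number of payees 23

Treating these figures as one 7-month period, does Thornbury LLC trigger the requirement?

Total gross payments to contractors: $3,969 + $16,588 + $15,303 + $13,347 + $12,512 + $15,748 + $5,276 = $82,743 (> $76,000).
Total number of payees: 23 + 49 + 23 + 24 + 8 + 26 + 23 = 176 (> 170).
The test is 'and': both thresholds are exceeded.

Yes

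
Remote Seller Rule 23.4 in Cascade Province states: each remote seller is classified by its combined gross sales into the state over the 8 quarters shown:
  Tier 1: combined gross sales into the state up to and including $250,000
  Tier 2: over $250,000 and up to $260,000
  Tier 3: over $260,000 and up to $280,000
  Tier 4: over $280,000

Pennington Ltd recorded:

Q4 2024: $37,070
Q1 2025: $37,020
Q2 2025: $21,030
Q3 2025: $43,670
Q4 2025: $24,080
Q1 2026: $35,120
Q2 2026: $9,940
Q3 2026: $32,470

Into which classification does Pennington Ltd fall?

Tier 1

Combined gross sales into the state: $37,070 + $37,020 + $21,030 + $43,670 + $24,080 + $35,120 + $9,940 + $32,470 = $240,400.
$240,400 ≤ $250,000, so Tier 1 applies.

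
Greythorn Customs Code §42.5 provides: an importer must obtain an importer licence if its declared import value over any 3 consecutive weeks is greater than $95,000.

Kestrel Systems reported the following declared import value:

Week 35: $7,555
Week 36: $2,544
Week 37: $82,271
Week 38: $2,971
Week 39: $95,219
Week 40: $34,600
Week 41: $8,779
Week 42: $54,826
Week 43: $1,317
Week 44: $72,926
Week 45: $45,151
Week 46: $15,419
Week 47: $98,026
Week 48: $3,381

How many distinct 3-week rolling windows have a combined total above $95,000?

Week 35–Week 37: $7,555 + $2,544 + $82,271 = $92,370 (under)
Week 36–Week 38: $2,544 + $82,271 + $2,971 = $87,786 (under)
Week 37–Week 39: $82,271 + $2,971 + $95,219 = $180,461 (over)
Week 38–Week 40: $2,971 + $95,219 + $34,600 = $132,790 (over)
Week 39–Week 41: $95,219 + $34,600 + $8,779 = $138,598 (over)
Week 40–Week 42: $34,600 + $8,779 + $54,826 = $98,205 (over)
Week 41–Week 43: $8,779 + $54,826 + $1,317 = $64,922 (under)
Week 42–Week 44: $54,826 + $1,317 + $72,926 = $129,069 (over)
Week 43–Week 45: $1,317 + $72,926 + $45,151 = $119,394 (over)
Week 44–Week 46: $72,926 + $45,151 + $15,419 = $133,496 (over)
Week 45–Week 47: $45,151 + $15,419 + $98,026 = $158,596 (over)
Week 46–Week 48: $15,419 + $98,026 + $3,381 = $116,826 (over)
9 windows exceed the threshold.

9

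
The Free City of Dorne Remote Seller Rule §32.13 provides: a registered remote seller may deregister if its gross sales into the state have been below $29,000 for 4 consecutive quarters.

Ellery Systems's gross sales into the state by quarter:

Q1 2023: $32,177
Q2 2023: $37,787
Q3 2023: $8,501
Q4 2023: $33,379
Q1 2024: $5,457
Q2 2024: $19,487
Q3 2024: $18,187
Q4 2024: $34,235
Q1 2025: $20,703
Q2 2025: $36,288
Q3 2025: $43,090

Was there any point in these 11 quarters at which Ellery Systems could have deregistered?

Quarters below $29,000: Q3 2023, Q1 2024, Q2 2024, Q3 2024, Q1 2025.
Longest run of consecutive quarters below the threshold: 3.
3 < 4, so Ellery Systems never became eligible.

No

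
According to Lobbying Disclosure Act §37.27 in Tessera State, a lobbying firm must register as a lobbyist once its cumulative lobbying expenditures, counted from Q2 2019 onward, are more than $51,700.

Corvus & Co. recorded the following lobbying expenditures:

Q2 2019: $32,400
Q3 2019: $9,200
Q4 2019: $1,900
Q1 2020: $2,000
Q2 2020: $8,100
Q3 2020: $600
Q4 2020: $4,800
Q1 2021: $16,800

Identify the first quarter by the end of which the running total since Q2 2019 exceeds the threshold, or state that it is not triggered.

Q2 2020

Through Q2 2019: $32,400
Through Q3 2019: $41,600
Through Q4 2019: $43,500
Through Q1 2020: $45,500
Through Q2 2020: $53,600 ← exceeds threshold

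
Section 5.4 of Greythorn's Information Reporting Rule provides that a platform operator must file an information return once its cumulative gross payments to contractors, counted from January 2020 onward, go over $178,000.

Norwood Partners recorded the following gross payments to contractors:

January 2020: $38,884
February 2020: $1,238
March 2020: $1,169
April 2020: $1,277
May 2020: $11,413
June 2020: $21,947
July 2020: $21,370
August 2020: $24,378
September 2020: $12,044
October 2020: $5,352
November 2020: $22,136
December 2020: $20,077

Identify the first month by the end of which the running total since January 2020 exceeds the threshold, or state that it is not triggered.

December 2020

Through January 2020: $38,884
Through February 2020: $40,122
Through March 2020: $41,291
Through April 2020: $42,568
Through May 2020: $53,981
Through June 2020: $75,928
Through July 2020: $97,298
Through August 2020: $121,676
Through September 2020: $133,720
Through October 2020: $139,072
Through November 2020: $161,208
Through December 2020: $181,285 ← exceeds threshold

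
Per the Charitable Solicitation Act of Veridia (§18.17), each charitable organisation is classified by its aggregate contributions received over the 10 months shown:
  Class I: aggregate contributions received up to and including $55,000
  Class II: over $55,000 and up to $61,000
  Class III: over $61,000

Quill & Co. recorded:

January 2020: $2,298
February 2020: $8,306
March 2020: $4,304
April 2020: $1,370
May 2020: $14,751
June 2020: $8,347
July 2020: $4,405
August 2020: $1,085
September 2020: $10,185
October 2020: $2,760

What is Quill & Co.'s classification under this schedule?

Aggregate contributions received: $2,298 + $8,306 + $4,304 + $1,370 + $14,751 + $8,347 + $4,405 + $1,085 + $10,185 + $2,760 = $57,811.
$55,000 < $57,811 ≤ $61,000, so Class II applies.

Class II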